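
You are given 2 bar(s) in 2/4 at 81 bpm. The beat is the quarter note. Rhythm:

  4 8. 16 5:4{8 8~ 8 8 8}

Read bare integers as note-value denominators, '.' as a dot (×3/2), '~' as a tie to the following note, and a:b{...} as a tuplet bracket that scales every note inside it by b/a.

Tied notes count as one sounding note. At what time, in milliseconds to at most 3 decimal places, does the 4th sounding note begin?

1. 0.0ms @ 0 + 740.741ms (1)
2. 740.741ms @ 1 + 555.556ms (3/4)
3. 1296.296ms @ 7/4 + 185.185ms (1/4)
4. 1481.481ms @ 2 + 296.296ms (2/5)
5. 1777.778ms @ 12/5 + 592.593ms (4/5)
6. 2370.37ms @ 16/5 + 296.296ms (2/5)
7. 2666.667ms @ 18/5 + 296.296ms (2/5)

note 4 onset = 2b = 1481.481ms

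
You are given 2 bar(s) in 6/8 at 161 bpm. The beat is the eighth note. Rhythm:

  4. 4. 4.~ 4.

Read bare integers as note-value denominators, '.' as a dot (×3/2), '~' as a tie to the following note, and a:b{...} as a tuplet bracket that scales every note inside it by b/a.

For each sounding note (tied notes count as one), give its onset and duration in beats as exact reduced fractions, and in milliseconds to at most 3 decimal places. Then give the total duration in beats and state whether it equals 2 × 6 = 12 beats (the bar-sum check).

1) 0.0ms=0b +1118.012ms=3b
2) 1118.012ms=3b +1118.012ms=3b
3) 2236.025ms=6b +2236.025ms=6b
Σ=12b of 12 (161bpm 6/8) — PASS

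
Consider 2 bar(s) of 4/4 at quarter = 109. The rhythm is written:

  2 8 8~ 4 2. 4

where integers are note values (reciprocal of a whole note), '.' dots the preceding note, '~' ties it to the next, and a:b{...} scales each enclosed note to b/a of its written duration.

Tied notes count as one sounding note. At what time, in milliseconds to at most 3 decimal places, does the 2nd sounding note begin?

note 2 onset = 2b = 1100.917ms

1. 0.0ms @ 0 + 1100.917ms (2)
2. 1100.917ms @ 2 + 275.229ms (1/2)
3. 1376.147ms @ 5/2 + 825.688ms (3/2)
4. 2201.835ms @ 4 + 1651.376ms (3)
5. 3853.211ms @ 7 + 550.459ms (1)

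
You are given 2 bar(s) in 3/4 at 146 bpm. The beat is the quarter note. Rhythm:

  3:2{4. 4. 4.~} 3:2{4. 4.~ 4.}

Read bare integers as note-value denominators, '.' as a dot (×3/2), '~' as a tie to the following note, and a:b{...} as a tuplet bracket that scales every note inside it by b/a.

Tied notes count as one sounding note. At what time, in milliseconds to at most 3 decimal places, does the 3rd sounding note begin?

note 3 onset = 2b = 821.918ms

1. 0.0ms @ 0 + 410.959ms (1)
2. 410.959ms @ 1 + 410.959ms (1)
3. 821.918ms @ 2 + 821.918ms (2)
4. 1643.836ms @ 4 + 821.918ms (2)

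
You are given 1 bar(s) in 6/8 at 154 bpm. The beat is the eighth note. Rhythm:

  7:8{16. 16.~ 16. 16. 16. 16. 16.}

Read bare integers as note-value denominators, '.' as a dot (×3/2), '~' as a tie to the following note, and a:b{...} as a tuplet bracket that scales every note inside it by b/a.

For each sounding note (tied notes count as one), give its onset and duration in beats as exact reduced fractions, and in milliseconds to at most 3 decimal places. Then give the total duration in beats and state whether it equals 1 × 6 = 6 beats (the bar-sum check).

1) 0.0ms=0b +333.952ms=6/7b
2) 333.952ms=6/7b +667.904ms=12/7b
3) 1001.855ms=18/7b +333.952ms=6/7b
4) 1335.807ms=24/7b +333.952ms=6/7b
5) 1669.759ms=30/7b +333.952ms=6/7b
6) 2003.711ms=36/7b +333.952ms=6/7b
Σ=6b of 6 (154bpm 6/8) — PASS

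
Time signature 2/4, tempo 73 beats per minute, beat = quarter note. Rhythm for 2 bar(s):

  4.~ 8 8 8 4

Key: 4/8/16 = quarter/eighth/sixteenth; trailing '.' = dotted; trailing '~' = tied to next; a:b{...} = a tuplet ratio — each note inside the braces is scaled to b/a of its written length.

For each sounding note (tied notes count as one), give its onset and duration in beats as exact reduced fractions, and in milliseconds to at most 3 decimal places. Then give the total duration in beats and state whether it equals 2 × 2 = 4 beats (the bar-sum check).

1) 0.0ms=0b +1643.836ms=2b
2) 1643.836ms=2b +410.959ms=1/2b
3) 2054.795ms=5/2b +410.959ms=1/2b
4) 2465.753ms=3b +821.918ms=1b
Σ=4b of 4 (73bpm 2/4) — PASS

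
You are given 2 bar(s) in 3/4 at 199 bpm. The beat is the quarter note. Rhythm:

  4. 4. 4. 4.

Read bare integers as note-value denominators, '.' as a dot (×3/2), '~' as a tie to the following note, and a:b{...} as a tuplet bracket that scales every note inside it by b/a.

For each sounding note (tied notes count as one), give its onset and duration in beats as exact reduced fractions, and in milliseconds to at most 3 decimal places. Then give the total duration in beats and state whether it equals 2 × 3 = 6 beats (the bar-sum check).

1) 0.0ms=0b +452.261ms=3/2b
2) 452.261ms=3/2b +452.261ms=3/2b
3) 904.523ms=3b +452.261ms=3/2b
4) 1356.784ms=9/2b +452.261ms=3/2b
Σ=6b of 6 (199bpm 3/4) — PASS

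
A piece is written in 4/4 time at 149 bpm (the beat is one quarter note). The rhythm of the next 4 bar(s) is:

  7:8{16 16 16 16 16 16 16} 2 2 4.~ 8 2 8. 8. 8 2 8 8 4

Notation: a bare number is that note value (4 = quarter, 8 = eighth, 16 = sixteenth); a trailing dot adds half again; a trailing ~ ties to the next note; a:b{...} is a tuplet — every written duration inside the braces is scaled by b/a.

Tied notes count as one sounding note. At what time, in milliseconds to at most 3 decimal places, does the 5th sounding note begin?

1. 0.0ms @ 0 + 115.053ms (2/7)
2. 115.053ms @ 2/7 + 115.053ms (2/7)
3. 230.105ms @ 4/7 + 115.053ms (2/7)
4. 345.158ms @ 6/7 + 115.053ms (2/7)
5. 460.211ms @ 8/7 + 115.053ms (2/7)
6. 575.264ms @ 10/7 + 115.053ms (2/7)
7. 690.316ms @ 12/7 + 115.053ms (2/7)
8. 805.369ms @ 2 + 805.369ms (2)
9. 1610.738ms @ 4 + 805.369ms (2)
10. 2416.107ms @ 6 + 805.369ms (2)
11. 3221.477ms @ 8 + 805.369ms (2)
12. 4026.846ms @ 10 + 302.013ms (3/4)
13. 4328.859ms @ 43/4 + 302.013ms (3/4)
14. 4630.872ms @ 23/2 + 201.342ms (1/2)
15. 4832.215ms @ 12 + 805.369ms (2)
16. 5637.584ms @ 14 + 201.342ms (1/2)
17. 5838.926ms @ 29/2 + 201.342ms (1/2)
18. 6040.268ms @ 15 + 402.685ms (1)

note 5 onset = 8/7b = 460.211ms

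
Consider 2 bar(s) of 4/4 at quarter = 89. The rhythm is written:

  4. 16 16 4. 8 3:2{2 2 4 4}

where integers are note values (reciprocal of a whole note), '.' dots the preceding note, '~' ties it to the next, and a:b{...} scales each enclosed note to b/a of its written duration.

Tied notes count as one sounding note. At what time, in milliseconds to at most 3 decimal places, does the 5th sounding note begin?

note 5 onset = 7/2b = 2359.551ms

1. 0.0ms @ 0 + 1011.236ms (3/2)
2. 1011.236ms @ 3/2 + 168.539ms (1/4)
3. 1179.775ms @ 7/4 + 168.539ms (1/4)
4. 1348.315ms @ 2 + 1011.236ms (3/2)
5. 2359.551ms @ 7/2 + 337.079ms (1/2)
6. 2696.629ms @ 4 + 898.876ms (4/3)
7. 3595.506ms @ 16/3 + 898.876ms (4/3)
8. 4494.382ms @ 20/3 + 449.438ms (2/3)
9. 4943.82ms @ 22/3 + 449.438ms (2/3)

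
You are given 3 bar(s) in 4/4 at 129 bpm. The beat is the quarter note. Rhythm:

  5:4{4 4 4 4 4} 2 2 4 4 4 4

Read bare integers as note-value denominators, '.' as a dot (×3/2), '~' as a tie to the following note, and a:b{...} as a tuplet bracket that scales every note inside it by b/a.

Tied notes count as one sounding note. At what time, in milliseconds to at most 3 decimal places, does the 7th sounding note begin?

1. 0.0ms @ 0 + 372.093ms (4/5)
2. 372.093ms @ 4/5 + 372.093ms (4/5)
3. 744.186ms @ 8/5 + 372.093ms (4/5)
4. 1116.279ms @ 12/5 + 372.093ms (4/5)
5. 1488.372ms @ 16/5 + 372.093ms (4/5)
6. 1860.465ms @ 4 + 930.233ms (2)
7. 2790.698ms @ 6 + 930.233ms (2)
8. 3720.93ms @ 8 + 465.116ms (1)
9. 4186.047ms @ 9 + 465.116ms (1)
10. 4651.163ms @ 10 + 465.116ms (1)
11. 5116.279ms @ 11 + 465.116ms (1)

note 7 onset = 6b = 2790.698ms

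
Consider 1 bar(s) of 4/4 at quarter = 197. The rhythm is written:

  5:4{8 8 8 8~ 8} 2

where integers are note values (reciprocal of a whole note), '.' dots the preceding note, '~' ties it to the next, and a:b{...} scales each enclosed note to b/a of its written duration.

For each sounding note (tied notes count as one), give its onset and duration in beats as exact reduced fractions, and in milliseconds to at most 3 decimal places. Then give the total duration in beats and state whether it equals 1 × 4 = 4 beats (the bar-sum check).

1) 0.0ms=0b +121.827ms=2/5b
2) 121.827ms=2/5b +121.827ms=2/5b
3) 243.655ms=4/5b +121.827ms=2/5b
4) 365.482ms=6/5b +243.655ms=4/5b
5) 609.137ms=2b +609.137ms=2b
Σ=4b of 4 (197bpm 4/4) — PASS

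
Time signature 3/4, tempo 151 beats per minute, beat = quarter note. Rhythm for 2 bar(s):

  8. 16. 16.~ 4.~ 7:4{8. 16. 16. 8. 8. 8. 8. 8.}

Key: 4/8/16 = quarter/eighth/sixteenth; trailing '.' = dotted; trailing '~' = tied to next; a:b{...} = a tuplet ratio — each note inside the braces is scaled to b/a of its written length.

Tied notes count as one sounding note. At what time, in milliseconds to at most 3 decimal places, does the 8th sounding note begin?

1. 0.0ms @ 0 + 298.013ms (3/4)
2. 298.013ms @ 3/4 + 149.007ms (3/8)
3. 447.02ms @ 9/8 + 915.326ms (129/56)
4. 1362.346ms @ 24/7 + 85.147ms (3/14)
5. 1447.493ms @ 51/14 + 85.147ms (3/14)
6. 1532.64ms @ 27/7 + 170.293ms (3/7)
7. 1702.933ms @ 30/7 + 170.293ms (3/7)
8. 1873.226ms @ 33/7 + 170.293ms (3/7)
9. 2043.519ms @ 36/7 + 170.293ms (3/7)
10. 2213.813ms @ 39/7 + 170.293ms (3/7)

note 8 onset = 33/7b = 1873.226ms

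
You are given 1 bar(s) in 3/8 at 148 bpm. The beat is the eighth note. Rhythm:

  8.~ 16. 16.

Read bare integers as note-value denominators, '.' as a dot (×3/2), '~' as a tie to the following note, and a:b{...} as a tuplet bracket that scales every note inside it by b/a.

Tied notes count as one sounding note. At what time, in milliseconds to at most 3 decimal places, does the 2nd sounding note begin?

1. 0.0ms @ 0 + 912.162ms (9/4)
2. 912.162ms @ 9/4 + 304.054ms (3/4)

note 2 onset = 9/4b = 912.162ms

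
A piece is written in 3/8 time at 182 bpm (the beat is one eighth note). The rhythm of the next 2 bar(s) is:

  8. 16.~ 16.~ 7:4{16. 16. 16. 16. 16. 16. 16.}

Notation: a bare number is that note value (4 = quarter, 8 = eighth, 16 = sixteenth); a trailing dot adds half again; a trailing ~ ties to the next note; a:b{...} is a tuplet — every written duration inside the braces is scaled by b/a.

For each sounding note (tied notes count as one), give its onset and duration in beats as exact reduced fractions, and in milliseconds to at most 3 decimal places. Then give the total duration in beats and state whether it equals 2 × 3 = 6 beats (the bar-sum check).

1) 0.0ms=0b +494.505ms=3/2b
2) 494.505ms=3/2b +635.793ms=27/14b
3) 1130.298ms=24/7b +141.287ms=3/7b
4) 1271.586ms=27/7b +141.287ms=3/7b
5) 1412.873ms=30/7b +141.287ms=3/7b
6) 1554.16ms=33/7b +141.287ms=3/7b
7) 1695.447ms=36/7b +141.287ms=3/7b
8) 1836.735ms=39/7b +141.287ms=3/7b
Σ=6b of 6 (182bpm 3/8) — PASS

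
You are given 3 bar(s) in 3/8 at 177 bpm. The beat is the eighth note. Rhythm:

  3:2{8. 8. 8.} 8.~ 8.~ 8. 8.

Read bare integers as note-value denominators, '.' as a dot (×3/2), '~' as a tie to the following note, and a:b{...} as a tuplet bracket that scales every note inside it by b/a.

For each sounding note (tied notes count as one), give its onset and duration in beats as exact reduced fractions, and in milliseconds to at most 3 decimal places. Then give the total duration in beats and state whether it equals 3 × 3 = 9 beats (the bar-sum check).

1) 0.0ms=0b +338.983ms=1b
2) 338.983ms=1b +338.983ms=1b
3) 677.966ms=2b +338.983ms=1b
4) 1016.949ms=3b +1525.424ms=9/2b
5) 2542.373ms=15/2b +508.475ms=3/2b
Σ=9b of 9 (177bpm 3/8) — PASS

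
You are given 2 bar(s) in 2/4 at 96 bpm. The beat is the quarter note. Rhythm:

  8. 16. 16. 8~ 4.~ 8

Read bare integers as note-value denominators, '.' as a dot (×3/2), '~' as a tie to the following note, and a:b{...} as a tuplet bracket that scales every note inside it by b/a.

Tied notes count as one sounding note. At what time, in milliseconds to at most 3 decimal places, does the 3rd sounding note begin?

note 3 onset = 9/8b = 703.125ms

1. 0.0ms @ 0 + 468.75ms (3/4)
2. 468.75ms @ 3/4 + 234.375ms (3/8)
3. 703.125ms @ 9/8 + 234.375ms (3/8)
4. 937.5ms @ 3/2 + 1562.5ms (5/2)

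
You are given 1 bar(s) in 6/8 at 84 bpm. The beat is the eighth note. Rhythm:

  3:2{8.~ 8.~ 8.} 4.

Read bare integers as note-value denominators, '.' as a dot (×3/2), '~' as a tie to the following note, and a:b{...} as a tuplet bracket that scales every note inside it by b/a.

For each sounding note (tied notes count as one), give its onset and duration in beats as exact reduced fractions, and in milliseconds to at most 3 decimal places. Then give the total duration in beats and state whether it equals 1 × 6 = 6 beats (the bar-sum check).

1) 0.0ms=0b +2142.857ms=3b
2) 2142.857ms=3b +2142.857ms=3b
Σ=6b of 6 (84bpm 6/8) — PASS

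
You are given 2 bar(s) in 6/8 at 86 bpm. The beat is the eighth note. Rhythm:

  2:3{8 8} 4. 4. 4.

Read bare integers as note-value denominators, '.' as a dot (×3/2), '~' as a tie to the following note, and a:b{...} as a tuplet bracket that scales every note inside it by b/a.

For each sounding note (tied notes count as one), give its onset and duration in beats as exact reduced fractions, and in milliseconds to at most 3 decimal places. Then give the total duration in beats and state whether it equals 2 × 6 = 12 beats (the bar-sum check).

1) 0.0ms=0b +1046.512ms=3/2b
2) 1046.512ms=3/2b +1046.512ms=3/2b
3) 2093.023ms=3b +2093.023ms=3b
4) 4186.047ms=6b +2093.023ms=3b
5) 6279.07ms=9b +2093.023ms=3b
Σ=12b of 12 (86bpm 6/8) — PASS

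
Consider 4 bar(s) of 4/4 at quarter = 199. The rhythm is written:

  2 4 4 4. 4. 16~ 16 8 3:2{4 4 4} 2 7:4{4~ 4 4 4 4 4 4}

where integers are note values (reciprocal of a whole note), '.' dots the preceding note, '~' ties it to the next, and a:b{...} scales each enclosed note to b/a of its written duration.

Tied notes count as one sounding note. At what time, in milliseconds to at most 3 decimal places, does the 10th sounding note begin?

1. 0.0ms @ 0 + 603.015ms (2)
2. 603.015ms @ 2 + 301.508ms (1)
3. 904.523ms @ 3 + 301.508ms (1)
4. 1206.03ms @ 4 + 452.261ms (3/2)
5. 1658.291ms @ 11/2 + 452.261ms (3/2)
6. 2110.553ms @ 7 + 150.754ms (1/2)
7. 2261.307ms @ 15/2 + 150.754ms (1/2)
8. 2412.06ms @ 8 + 201.005ms (2/3)
9. 2613.065ms @ 26/3 + 201.005ms (2/3)
10. 2814.07ms @ 28/3 + 201.005ms (2/3)
11. 3015.075ms @ 10 + 603.015ms (2)
12. 3618.09ms @ 12 + 344.58ms (8/7)
13. 3962.67ms @ 92/7 + 172.29ms (4/7)
14. 4134.961ms @ 96/7 + 172.29ms (4/7)
15. 4307.251ms @ 100/7 + 172.29ms (4/7)
16. 4479.541ms @ 104/7 + 172.29ms (4/7)
17. 4651.831ms @ 108/7 + 172.29ms (4/7)

note 10 onset = 28/3b = 2814.07ms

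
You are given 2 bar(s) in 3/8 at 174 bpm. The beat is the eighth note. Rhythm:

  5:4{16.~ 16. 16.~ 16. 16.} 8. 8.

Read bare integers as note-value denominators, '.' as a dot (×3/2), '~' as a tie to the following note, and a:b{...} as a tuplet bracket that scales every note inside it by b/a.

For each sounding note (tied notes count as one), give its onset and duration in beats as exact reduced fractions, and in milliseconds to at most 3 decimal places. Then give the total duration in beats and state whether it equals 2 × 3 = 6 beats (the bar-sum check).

1) 0.0ms=0b +413.793ms=6/5b
2) 413.793ms=6/5b +413.793ms=6/5b
3) 827.586ms=12/5b +206.897ms=3/5b
4) 1034.483ms=3b +517.241ms=3/2b
5) 1551.724ms=9/2b +517.241ms=3/2b
Σ=6b of 6 (174bpm 3/8) — PASS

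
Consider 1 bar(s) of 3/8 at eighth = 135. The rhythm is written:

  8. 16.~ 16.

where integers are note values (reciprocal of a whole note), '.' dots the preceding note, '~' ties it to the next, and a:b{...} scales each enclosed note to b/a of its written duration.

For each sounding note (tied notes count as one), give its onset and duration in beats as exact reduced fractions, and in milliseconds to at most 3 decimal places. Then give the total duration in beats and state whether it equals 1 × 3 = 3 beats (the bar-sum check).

1) 0.0ms=0b +666.667ms=3/2b
2) 666.667ms=3/2b +666.667ms=3/2b
Σ=3b of 3 (135bpm 3/8) — PASS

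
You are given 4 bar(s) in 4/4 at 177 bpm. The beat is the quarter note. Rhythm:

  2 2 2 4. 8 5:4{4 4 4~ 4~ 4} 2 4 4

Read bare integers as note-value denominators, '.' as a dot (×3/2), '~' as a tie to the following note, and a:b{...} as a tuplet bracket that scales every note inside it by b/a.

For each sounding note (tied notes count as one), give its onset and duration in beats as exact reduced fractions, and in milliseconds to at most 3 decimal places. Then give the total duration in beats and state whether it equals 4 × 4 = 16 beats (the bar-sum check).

1) 0.0ms=0b +677.966ms=2b
2) 677.966ms=2b +677.966ms=2b
3) 1355.932ms=4b +677.966ms=2b
4) 2033.898ms=6b +508.475ms=3/2b
5) 2542.373ms=15/2b +169.492ms=1/2b
6) 2711.864ms=8b +271.186ms=4/5b
7) 2983.051ms=44/5b +271.186ms=4/5b
8) 3254.237ms=48/5b +813.559ms=12/5b
9) 4067.797ms=12b +677.966ms=2b
10) 4745.763ms=14b +338.983ms=1b
11) 5084.746ms=15b +338.983ms=1b
Σ=16b of 16 (177bpm 4/4) — PASS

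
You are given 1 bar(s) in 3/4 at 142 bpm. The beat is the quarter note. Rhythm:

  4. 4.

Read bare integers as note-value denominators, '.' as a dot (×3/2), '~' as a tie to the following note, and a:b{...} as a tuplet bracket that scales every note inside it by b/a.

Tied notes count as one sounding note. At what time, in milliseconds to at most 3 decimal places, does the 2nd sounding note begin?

1. 0.0ms @ 0 + 633.803ms (3/2)
2. 633.803ms @ 3/2 + 633.803ms (3/2)

note 2 onset = 3/2b = 633.803ms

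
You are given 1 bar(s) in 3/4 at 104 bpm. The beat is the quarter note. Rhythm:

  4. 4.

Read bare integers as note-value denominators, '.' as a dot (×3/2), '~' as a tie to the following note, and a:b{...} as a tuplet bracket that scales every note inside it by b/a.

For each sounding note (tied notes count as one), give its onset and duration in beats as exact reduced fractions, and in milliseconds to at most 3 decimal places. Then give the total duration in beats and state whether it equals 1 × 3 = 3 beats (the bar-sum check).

1) 0.0ms=0b +865.385ms=3/2b
2) 865.385ms=3/2b +865.385ms=3/2b
Σ=3b of 3 (104bpm 3/4) — PASS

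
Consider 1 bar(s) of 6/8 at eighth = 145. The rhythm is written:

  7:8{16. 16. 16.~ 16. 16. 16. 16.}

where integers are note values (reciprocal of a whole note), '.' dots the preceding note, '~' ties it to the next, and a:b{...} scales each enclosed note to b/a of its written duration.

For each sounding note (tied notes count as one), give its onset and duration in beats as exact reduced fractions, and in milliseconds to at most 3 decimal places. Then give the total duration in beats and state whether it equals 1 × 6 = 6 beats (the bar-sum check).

1) 0.0ms=0b +354.68ms=6/7b
2) 354.68ms=6/7b +354.68ms=6/7b
3) 709.36ms=12/7b +709.36ms=12/7b
4) 1418.719ms=24/7b +354.68ms=6/7b
5) 1773.399ms=30/7b +354.68ms=6/7b
6) 2128.079ms=36/7b +354.68ms=6/7b
Σ=6b of 6 (145bpm 6/8) — PASS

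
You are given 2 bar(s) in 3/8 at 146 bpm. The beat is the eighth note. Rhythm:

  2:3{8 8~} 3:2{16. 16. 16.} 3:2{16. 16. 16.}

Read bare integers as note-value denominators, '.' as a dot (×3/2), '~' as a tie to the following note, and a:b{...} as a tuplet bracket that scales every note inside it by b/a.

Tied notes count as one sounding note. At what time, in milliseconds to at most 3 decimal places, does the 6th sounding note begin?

note 6 onset = 5b = 2054.795ms

1. 0.0ms @ 0 + 616.438ms (3/2)
2. 616.438ms @ 3/2 + 821.918ms (2)
3. 1438.356ms @ 7/2 + 205.479ms (1/2)
4. 1643.836ms @ 4 + 205.479ms (1/2)
5. 1849.315ms @ 9/2 + 205.479ms (1/2)
6. 2054.795ms @ 5 + 205.479ms (1/2)
7. 2260.274ms @ 11/2 + 205.479ms (1/2)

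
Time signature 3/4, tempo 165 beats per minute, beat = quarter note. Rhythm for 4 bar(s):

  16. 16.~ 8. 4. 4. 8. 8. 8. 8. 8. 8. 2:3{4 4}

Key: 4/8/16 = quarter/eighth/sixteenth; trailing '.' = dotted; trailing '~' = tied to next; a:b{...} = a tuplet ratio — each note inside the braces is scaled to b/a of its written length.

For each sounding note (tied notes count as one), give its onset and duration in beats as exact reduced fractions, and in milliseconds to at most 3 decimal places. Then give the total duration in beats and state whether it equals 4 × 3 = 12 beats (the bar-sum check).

1) 0.0ms=0b +136.364ms=3/8b
2) 136.364ms=3/8b +409.091ms=9/8b
3) 545.455ms=3/2b +545.455ms=3/2b
4) 1090.909ms=3b +545.455ms=3/2b
5) 1636.364ms=9/2b +272.727ms=3/4b
6) 1909.091ms=21/4b +272.727ms=3/4b
7) 2181.818ms=6b +272.727ms=3/4b
8) 2454.545ms=27/4b +272.727ms=3/4b
9) 2727.273ms=15/2b +272.727ms=3/4b
10) 3000.0ms=33/4b +272.727ms=3/4b
11) 3272.727ms=9b +545.455ms=3/2b
12) 3818.182ms=21/2b +545.455ms=3/2b
Σ=12b of 12 (165bpm 3/4) — PASS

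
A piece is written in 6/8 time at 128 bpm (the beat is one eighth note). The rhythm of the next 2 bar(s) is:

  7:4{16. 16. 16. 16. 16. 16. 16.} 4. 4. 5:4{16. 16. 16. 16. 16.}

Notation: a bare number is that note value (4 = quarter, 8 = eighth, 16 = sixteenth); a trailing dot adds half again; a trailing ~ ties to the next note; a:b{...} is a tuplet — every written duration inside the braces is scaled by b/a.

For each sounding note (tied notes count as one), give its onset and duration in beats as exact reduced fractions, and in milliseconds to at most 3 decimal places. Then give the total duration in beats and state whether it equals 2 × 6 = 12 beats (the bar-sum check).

1) 0.0ms=0b +200.893ms=3/7b
2) 200.893ms=3/7b +200.893ms=3/7b
3) 401.786ms=6/7b +200.893ms=3/7b
4) 602.679ms=9/7b +200.893ms=3/7b
5) 803.571ms=12/7b +200.893ms=3/7b
6) 1004.464ms=15/7b +200.893ms=3/7b
7) 1205.357ms=18/7b +200.893ms=3/7b
8) 1406.25ms=3b +1406.25ms=3b
9) 2812.5ms=6b +1406.25ms=3b
10) 4218.75ms=9b +281.25ms=3/5b
11) 4500.0ms=48/5b +281.25ms=3/5b
12) 4781.25ms=51/5b +281.25ms=3/5b
13) 5062.5ms=54/5b +281.25ms=3/5b
14) 5343.75ms=57/5b +281.25ms=3/5b
Σ=12b of 12 (128bpm 6/8) — PASS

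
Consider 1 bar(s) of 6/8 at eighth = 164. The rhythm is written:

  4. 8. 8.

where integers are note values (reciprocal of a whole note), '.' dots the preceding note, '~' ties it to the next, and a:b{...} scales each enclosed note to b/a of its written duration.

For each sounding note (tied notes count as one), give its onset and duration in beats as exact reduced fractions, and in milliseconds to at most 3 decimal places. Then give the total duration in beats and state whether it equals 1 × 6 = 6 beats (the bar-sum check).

1) 0.0ms=0b +1097.561ms=3b
2) 1097.561ms=3b +548.78ms=3/2b
3) 1646.341ms=9/2b +548.78ms=3/2b
Σ=6b of 6 (164bpm 6/8) — PASS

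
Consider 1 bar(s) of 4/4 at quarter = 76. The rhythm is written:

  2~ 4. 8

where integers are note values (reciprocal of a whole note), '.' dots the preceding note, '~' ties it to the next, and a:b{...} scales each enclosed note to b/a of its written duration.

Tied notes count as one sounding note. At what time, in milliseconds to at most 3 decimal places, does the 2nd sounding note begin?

1. 0.0ms @ 0 + 2763.158ms (7/2)
2. 2763.158ms @ 7/2 + 394.737ms (1/2)

note 2 onset = 7/2b = 2763.158ms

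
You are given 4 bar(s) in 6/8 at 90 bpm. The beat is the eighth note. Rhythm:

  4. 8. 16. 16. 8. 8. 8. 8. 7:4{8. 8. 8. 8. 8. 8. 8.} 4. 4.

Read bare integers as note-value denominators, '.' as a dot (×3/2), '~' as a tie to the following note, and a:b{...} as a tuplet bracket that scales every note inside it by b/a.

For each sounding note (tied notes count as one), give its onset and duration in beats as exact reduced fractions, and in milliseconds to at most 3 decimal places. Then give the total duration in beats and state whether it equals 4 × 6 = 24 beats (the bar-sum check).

1) 0.0ms=0b +2000.0ms=3b
2) 2000.0ms=3b +1000.0ms=3/2b
3) 3000.0ms=9/2b +500.0ms=3/4b
4) 3500.0ms=21/4b +500.0ms=3/4b
5) 4000.0ms=6b +1000.0ms=3/2b
6) 5000.0ms=15/2b +1000.0ms=3/2b
7) 6000.0ms=9b +1000.0ms=3/2b
8) 7000.0ms=21/2b +1000.0ms=3/2b
9) 8000.0ms=12b +571.429ms=6/7b
10) 8571.429ms=90/7b +571.429ms=6/7b
11) 9142.857ms=96/7b +571.429ms=6/7b
12) 9714.286ms=102/7b +571.429ms=6/7b
13) 10285.714ms=108/7b +571.429ms=6/7b
14) 10857.143ms=114/7b +571.429ms=6/7b
15) 11428.571ms=120/7b +571.429ms=6/7b
16) 12000.0ms=18b +2000.0ms=3b
17) 14000.0ms=21b +2000.0ms=3b
Σ=24b of 24 (90bpm 6/8) — PASS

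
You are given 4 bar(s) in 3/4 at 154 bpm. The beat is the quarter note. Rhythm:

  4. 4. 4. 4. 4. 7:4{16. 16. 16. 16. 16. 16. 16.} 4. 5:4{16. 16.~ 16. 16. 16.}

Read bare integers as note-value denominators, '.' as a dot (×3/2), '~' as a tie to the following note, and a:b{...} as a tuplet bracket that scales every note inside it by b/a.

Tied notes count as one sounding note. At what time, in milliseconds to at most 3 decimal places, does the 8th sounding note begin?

1. 0.0ms @ 0 + 584.416ms (3/2)
2. 584.416ms @ 3/2 + 584.416ms (3/2)
3. 1168.831ms @ 3 + 584.416ms (3/2)
4. 1753.247ms @ 9/2 + 584.416ms (3/2)
5. 2337.662ms @ 6 + 584.416ms (3/2)
6. 2922.078ms @ 15/2 + 83.488ms (3/14)
7. 3005.566ms @ 54/7 + 83.488ms (3/14)
8. 3089.054ms @ 111/14 + 83.488ms (3/14)
9. 3172.542ms @ 57/7 + 83.488ms (3/14)
10. 3256.03ms @ 117/14 + 83.488ms (3/14)
11. 3339.518ms @ 60/7 + 83.488ms (3/14)
12. 3423.006ms @ 123/14 + 83.488ms (3/14)
13. 3506.494ms @ 9 + 584.416ms (3/2)
14. 4090.909ms @ 21/2 + 116.883ms (3/10)
15. 4207.792ms @ 54/5 + 233.766ms (3/5)
16. 4441.558ms @ 57/5 + 116.883ms (3/10)
17. 4558.442ms @ 117/10 + 116.883ms (3/10)

note 8 onset = 111/14b = 3089.054ms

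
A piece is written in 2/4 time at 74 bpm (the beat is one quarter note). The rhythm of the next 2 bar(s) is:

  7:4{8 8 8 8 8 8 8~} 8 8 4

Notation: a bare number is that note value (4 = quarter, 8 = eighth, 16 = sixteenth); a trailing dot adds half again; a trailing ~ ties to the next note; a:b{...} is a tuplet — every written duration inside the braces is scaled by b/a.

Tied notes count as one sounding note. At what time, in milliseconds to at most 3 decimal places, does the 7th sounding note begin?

1. 0.0ms @ 0 + 231.66ms (2/7)
2. 231.66ms @ 2/7 + 231.66ms (2/7)
3. 463.32ms @ 4/7 + 231.66ms (2/7)
4. 694.981ms @ 6/7 + 231.66ms (2/7)
5. 926.641ms @ 8/7 + 231.66ms (2/7)
6. 1158.301ms @ 10/7 + 231.66ms (2/7)
7. 1389.961ms @ 12/7 + 637.066ms (11/14)
8. 2027.027ms @ 5/2 + 405.405ms (1/2)
9. 2432.432ms @ 3 + 810.811ms (1)

note 7 onset = 12/7b = 1389.961ms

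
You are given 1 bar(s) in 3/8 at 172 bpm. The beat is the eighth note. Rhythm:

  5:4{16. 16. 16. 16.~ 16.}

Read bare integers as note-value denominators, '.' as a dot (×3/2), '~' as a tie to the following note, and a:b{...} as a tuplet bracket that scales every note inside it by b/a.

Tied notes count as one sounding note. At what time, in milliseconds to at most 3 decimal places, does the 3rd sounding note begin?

1. 0.0ms @ 0 + 209.302ms (3/5)
2. 209.302ms @ 3/5 + 209.302ms (3/5)
3. 418.605ms @ 6/5 + 209.302ms (3/5)
4. 627.907ms @ 9/5 + 418.605ms (6/5)

note 3 onset = 6/5b = 418.605ms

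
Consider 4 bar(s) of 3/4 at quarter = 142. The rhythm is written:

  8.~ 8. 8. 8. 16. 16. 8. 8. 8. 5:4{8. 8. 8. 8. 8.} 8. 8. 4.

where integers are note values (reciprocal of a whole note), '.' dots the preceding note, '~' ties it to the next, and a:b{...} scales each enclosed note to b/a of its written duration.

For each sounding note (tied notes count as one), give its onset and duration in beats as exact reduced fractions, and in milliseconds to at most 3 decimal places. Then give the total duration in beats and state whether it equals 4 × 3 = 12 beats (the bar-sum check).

1) 0.0ms=0b +633.803ms=3/2b
2) 633.803ms=3/2b +316.901ms=3/4b
3) 950.704ms=9/4b +316.901ms=3/4b
4) 1267.606ms=3b +158.451ms=3/8b
5) 1426.056ms=27/8b +158.451ms=3/8b
6) 1584.507ms=15/4b +316.901ms=3/4b
7) 1901.408ms=9/2b +316.901ms=3/4b
8) 2218.31ms=21/4b +316.901ms=3/4b
9) 2535.211ms=6b +253.521ms=3/5b
10) 2788.732ms=33/5b +253.521ms=3/5b
11) 3042.254ms=36/5b +253.521ms=3/5b
12) 3295.775ms=39/5b +253.521ms=3/5b
13) 3549.296ms=42/5b +253.521ms=3/5b
14) 3802.817ms=9b +316.901ms=3/4b
15) 4119.718ms=39/4b +316.901ms=3/4b
16) 4436.62ms=21/2b +633.803ms=3/2b
Σ=12b of 12 (142bpm 3/4) — PASS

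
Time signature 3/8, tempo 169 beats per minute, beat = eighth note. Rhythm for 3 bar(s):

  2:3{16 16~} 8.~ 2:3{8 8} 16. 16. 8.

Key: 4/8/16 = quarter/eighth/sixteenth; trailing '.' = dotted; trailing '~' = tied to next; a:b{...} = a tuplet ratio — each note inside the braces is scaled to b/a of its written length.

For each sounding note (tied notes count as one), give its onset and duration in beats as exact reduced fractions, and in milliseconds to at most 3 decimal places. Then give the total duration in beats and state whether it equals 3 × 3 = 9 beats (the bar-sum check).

1) 0.0ms=0b +266.272ms=3/4b
2) 266.272ms=3/4b +1331.361ms=15/4b
3) 1597.633ms=9/2b +532.544ms=3/2b
4) 2130.178ms=6b +266.272ms=3/4b
5) 2396.45ms=27/4b +266.272ms=3/4b
6) 2662.722ms=15/2b +532.544ms=3/2b
Σ=9b of 9 (169bpm 3/8) — PASS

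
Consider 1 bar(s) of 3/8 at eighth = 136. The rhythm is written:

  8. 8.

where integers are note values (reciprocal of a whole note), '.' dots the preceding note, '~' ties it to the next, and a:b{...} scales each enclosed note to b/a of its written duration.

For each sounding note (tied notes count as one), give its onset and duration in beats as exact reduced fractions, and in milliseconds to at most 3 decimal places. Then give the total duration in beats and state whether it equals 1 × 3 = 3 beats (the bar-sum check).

1) 0.0ms=0b +661.765ms=3/2b
2) 661.765ms=3/2b +661.765ms=3/2b
Σ=3b of 3 (136bpm 3/8) — PASS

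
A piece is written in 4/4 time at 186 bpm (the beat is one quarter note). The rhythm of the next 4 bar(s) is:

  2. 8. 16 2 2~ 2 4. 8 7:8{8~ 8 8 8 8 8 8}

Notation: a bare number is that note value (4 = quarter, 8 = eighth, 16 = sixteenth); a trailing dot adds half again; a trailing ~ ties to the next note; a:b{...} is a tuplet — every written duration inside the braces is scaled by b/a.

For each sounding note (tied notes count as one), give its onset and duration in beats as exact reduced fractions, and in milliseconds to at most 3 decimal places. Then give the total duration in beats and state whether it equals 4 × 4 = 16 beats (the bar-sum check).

1) 0.0ms=0b +967.742ms=3b
2) 967.742ms=3b +241.935ms=3/4b
3) 1209.677ms=15/4b +80.645ms=1/4b
4) 1290.323ms=4b +645.161ms=2b
5) 1935.484ms=6b +1290.323ms=4b
6) 3225.806ms=10b +483.871ms=3/2b
7) 3709.677ms=23/2b +161.29ms=1/2b
8) 3870.968ms=12b +368.664ms=8/7b
9) 4239.631ms=92/7b +184.332ms=4/7b
10) 4423.963ms=96/7b +184.332ms=4/7b
11) 4608.295ms=100/7b +184.332ms=4/7b
12) 4792.627ms=104/7b +184.332ms=4/7b
13) 4976.959ms=108/7b +184.332ms=4/7b
Σ=16b of 16 (186bpm 4/4) — PASS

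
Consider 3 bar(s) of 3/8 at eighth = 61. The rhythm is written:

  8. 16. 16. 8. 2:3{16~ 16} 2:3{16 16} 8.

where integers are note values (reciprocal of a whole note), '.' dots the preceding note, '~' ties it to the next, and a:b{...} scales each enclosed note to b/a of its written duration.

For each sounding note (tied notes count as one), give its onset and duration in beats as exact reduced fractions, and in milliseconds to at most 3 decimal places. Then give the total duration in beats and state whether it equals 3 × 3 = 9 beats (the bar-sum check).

1) 0.0ms=0b +1475.41ms=3/2b
2) 1475.41ms=3/2b +737.705ms=3/4b
3) 2213.115ms=9/4b +737.705ms=3/4b
4) 2950.82ms=3b +1475.41ms=3/2b
5) 4426.23ms=9/2b +1475.41ms=3/2b
6) 5901.639ms=6b +737.705ms=3/4b
7) 6639.344ms=27/4b +737.705ms=3/4b
8) 7377.049ms=15/2b +1475.41ms=3/2b
Σ=9b of 9 (61bpm 3/8) — PASS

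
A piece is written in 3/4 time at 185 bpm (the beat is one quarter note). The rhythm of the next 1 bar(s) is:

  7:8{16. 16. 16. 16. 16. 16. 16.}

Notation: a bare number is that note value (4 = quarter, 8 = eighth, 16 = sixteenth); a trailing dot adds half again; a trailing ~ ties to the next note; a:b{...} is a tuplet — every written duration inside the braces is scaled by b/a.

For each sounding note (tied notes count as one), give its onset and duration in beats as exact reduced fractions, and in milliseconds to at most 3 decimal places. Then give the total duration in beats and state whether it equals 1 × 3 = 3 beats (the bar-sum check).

1) 0.0ms=0b +138.996ms=3/7b
2) 138.996ms=3/7b +138.996ms=3/7b
3) 277.992ms=6/7b +138.996ms=3/7b
4) 416.988ms=9/7b +138.996ms=3/7b
5) 555.985ms=12/7b +138.996ms=3/7b
6) 694.981ms=15/7b +138.996ms=3/7b
7) 833.977ms=18/7b +138.996ms=3/7b
Σ=3b of 3 (185bpm 3/4) — PASS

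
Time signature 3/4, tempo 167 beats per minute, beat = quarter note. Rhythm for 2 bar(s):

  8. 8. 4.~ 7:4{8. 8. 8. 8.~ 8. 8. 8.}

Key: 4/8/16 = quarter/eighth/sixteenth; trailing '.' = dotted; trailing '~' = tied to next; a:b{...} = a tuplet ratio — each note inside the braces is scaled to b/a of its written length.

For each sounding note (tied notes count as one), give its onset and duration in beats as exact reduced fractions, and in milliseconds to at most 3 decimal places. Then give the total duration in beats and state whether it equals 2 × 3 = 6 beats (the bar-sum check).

1) 0.0ms=0b +269.461ms=3/4b
2) 269.461ms=3/4b +269.461ms=3/4b
3) 538.922ms=3/2b +692.9ms=27/14b
4) 1231.822ms=24/7b +153.978ms=3/7b
5) 1385.8ms=27/7b +153.978ms=3/7b
6) 1539.778ms=30/7b +307.956ms=6/7b
7) 1847.733ms=36/7b +153.978ms=3/7b
8) 2001.711ms=39/7b +153.978ms=3/7b
Σ=6b of 6 (167bpm 3/4) — PASS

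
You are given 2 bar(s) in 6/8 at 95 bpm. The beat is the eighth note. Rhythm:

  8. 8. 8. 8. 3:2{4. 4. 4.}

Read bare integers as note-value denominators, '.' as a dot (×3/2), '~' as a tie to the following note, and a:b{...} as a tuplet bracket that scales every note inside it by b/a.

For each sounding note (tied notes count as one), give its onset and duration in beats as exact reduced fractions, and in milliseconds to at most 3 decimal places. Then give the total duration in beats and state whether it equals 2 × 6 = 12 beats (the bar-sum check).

1) 0.0ms=0b +947.368ms=3/2b
2) 947.368ms=3/2b +947.368ms=3/2b
3) 1894.737ms=3b +947.368ms=3/2b
4) 2842.105ms=9/2b +947.368ms=3/2b
5) 3789.474ms=6b +1263.158ms=2b
6) 5052.632ms=8b +1263.158ms=2b
7) 6315.789ms=10b +1263.158ms=2b
Σ=12b of 12 (95bpm 6/8) — PASS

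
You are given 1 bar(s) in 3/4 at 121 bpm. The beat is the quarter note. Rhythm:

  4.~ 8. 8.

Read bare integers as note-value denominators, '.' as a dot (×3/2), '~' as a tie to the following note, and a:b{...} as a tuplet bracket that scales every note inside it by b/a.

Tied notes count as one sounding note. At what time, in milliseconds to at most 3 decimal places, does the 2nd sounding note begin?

1. 0.0ms @ 0 + 1115.702ms (9/4)
2. 1115.702ms @ 9/4 + 371.901ms (3/4)

note 2 onset = 9/4b = 1115.702ms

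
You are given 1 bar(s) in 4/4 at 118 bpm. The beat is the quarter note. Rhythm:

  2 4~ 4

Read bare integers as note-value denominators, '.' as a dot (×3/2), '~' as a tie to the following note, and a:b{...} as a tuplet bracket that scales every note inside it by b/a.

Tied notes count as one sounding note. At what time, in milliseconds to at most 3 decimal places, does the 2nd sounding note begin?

note 2 onset = 2b = 1016.949ms

1. 0.0ms @ 0 + 1016.949ms (2)
2. 1016.949ms @ 2 + 1016.949ms (2)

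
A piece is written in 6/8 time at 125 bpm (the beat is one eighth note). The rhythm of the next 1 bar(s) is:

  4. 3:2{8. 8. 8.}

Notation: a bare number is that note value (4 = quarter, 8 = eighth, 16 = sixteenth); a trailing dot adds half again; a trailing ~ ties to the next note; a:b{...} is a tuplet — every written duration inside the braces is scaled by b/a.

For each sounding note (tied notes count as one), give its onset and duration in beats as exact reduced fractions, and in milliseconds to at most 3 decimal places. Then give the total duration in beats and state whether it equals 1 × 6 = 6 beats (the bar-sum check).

1) 0.0ms=0b +1440.0ms=3b
2) 1440.0ms=3b +480.0ms=1b
3) 1920.0ms=4b +480.0ms=1b
4) 2400.0ms=5b +480.0ms=1b
Σ=6b of 6 (125bpm 6/8) — PASS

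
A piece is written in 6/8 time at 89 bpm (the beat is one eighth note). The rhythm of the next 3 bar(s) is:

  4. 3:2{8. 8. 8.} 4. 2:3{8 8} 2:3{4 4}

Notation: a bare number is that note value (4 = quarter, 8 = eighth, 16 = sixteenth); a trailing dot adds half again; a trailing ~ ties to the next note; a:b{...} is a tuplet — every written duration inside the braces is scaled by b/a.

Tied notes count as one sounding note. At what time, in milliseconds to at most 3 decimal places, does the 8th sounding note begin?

note 8 onset = 12b = 8089.888ms

1. 0.0ms @ 0 + 2022.472ms (3)
2. 2022.472ms @ 3 + 674.157ms (1)
3. 2696.629ms @ 4 + 674.157ms (1)
4. 3370.787ms @ 5 + 674.157ms (1)
5. 4044.944ms @ 6 + 2022.472ms (3)
6. 6067.416ms @ 9 + 1011.236ms (3/2)
7. 7078.652ms @ 21/2 + 1011.236ms (3/2)
8. 8089.888ms @ 12 + 2022.472ms (3)
9. 10112.36ms @ 15 + 2022.472ms (3)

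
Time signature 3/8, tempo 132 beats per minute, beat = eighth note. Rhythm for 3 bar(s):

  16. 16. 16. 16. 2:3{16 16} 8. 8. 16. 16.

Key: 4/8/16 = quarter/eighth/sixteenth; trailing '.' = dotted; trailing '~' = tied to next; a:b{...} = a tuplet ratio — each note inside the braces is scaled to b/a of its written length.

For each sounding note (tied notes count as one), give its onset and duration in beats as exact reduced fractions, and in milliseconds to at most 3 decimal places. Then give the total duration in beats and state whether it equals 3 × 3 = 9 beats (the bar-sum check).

1) 0.0ms=0b +340.909ms=3/4b
2) 340.909ms=3/4b +340.909ms=3/4b
3) 681.818ms=3/2b +340.909ms=3/4b
4) 1022.727ms=9/4b +340.909ms=3/4b
5) 1363.636ms=3b +340.909ms=3/4b
6) 1704.545ms=15/4b +340.909ms=3/4b
7) 2045.455ms=9/2b +681.818ms=3/2b
8) 2727.273ms=6b +681.818ms=3/2b
9) 3409.091ms=15/2b +340.909ms=3/4b
10) 3750.0ms=33/4b +340.909ms=3/4b
Σ=9b of 9 (132bpm 3/8) — PASS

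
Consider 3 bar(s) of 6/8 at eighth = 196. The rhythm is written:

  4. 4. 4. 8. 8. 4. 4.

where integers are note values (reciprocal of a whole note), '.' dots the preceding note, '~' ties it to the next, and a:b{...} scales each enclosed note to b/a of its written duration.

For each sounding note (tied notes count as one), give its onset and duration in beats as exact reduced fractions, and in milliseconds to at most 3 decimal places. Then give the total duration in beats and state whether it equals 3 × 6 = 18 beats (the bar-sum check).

1) 0.0ms=0b +918.367ms=3b
2) 918.367ms=3b +918.367ms=3b
3) 1836.735ms=6b +918.367ms=3b
4) 2755.102ms=9b +459.184ms=3/2b
5) 3214.286ms=21/2b +459.184ms=3/2b
6) 3673.469ms=12b +918.367ms=3b
7) 4591.837ms=15b +918.367ms=3b
Σ=18b of 18 (196bpm 6/8) — PASS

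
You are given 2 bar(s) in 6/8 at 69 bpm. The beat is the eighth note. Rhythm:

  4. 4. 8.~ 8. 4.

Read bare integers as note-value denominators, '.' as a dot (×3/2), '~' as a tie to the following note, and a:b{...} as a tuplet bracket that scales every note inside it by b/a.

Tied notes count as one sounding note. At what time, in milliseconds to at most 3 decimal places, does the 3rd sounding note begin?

note 3 onset = 6b = 5217.391ms

1. 0.0ms @ 0 + 2608.696ms (3)
2. 2608.696ms @ 3 + 2608.696ms (3)
3. 5217.391ms @ 6 + 2608.696ms (3)
4. 7826.087ms @ 9 + 2608.696ms (3)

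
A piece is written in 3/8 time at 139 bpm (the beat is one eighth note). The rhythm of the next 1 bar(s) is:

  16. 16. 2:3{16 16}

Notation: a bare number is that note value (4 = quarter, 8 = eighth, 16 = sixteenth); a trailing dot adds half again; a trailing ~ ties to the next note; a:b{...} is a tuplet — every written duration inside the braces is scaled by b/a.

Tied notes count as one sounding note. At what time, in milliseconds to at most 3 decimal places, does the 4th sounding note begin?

note 4 onset = 9/4b = 971.223ms

1. 0.0ms @ 0 + 323.741ms (3/4)
2. 323.741ms @ 3/4 + 323.741ms (3/4)
3. 647.482ms @ 3/2 + 323.741ms (3/4)
4. 971.223ms @ 9/4 + 323.741ms (3/4)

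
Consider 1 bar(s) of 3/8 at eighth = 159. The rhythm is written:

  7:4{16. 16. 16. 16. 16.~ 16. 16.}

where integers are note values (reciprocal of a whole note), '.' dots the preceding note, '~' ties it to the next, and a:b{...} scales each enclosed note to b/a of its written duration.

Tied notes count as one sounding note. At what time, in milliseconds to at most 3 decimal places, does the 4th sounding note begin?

note 4 onset = 9/7b = 485.175ms

1. 0.0ms @ 0 + 161.725ms (3/7)
2. 161.725ms @ 3/7 + 161.725ms (3/7)
3. 323.45ms @ 6/7 + 161.725ms (3/7)
4. 485.175ms @ 9/7 + 161.725ms (3/7)
5. 646.9ms @ 12/7 + 323.45ms (6/7)
6. 970.35ms @ 18/7 + 161.725ms (3/7)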